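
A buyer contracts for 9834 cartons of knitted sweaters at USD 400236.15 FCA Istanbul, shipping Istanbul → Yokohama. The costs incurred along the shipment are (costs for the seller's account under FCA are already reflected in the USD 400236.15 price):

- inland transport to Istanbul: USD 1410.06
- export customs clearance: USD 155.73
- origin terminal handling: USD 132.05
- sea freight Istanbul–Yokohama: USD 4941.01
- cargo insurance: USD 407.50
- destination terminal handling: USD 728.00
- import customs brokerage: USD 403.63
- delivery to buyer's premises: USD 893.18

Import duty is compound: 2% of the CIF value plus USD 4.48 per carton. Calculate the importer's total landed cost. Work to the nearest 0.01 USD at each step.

Total landed cost: USD 459912.17

FCA: the seller delivers export-cleared goods to the carrier; the buyer bears costs from that point.
Already in the invoice (seller's account under FCA): inland to port, export clearance — exclude.
CIF value = FCA price + origin terminal + freight + insurance = 400236.15 + 132.05 + 4941.01 + 407.50 = 405716.71
Ad valorem component: 405716.71 × 2% = 8114.33
Specific component: 9834 × 4.48 = 44056.32
Import duty = 8114.33 + 44056.32 = 52170.65
Buyer bears: origin terminal 132.05 + freight 4941.01 + insurance 407.50 + destination terminal 728.00 + brokerage 403.63 + delivery 893.18 + duty 52170.65 = 59676.02
Landed cost = invoice 400236.15 + 59676.02 = 459912.17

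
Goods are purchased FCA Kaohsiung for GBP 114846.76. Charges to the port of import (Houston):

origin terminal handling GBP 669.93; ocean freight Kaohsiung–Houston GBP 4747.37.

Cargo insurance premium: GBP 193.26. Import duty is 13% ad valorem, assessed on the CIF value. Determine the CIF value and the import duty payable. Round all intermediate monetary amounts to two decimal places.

CIF = FCA price + pre-shipment costs + freight + insurance
CIF = 114846.76 + 669.93 + 4747.37 + 193.26 = 120457.32
Import duty = 120457.32 × 13% = 15659.45

CIF value: GBP 120457.32; import duty: GBP 15659.45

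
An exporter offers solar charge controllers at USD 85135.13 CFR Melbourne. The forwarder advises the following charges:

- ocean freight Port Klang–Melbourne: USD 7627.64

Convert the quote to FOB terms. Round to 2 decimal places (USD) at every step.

FOB price: USD 77507.49

From CFR to FOB, the seller no longer bears: freight.
FOB price = 85135.13 − 7627.64 = 77507.49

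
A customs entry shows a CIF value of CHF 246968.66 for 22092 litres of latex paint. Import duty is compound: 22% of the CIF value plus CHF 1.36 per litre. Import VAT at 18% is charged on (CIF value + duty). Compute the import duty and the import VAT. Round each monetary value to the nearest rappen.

Ad valorem component: 246968.66 × 22% = 54333.11
Specific component: 22092 × 1.36 = 30045.12
Import duty = 54333.11 + 30045.12 = 84378.23
VAT base = CIF + duty = 246968.66 + 84378.23 = 331346.89
Import VAT = 331346.89 × 18% = 59642.44

Import duty: CHF 84378.23; import VAT: CHF 59642.44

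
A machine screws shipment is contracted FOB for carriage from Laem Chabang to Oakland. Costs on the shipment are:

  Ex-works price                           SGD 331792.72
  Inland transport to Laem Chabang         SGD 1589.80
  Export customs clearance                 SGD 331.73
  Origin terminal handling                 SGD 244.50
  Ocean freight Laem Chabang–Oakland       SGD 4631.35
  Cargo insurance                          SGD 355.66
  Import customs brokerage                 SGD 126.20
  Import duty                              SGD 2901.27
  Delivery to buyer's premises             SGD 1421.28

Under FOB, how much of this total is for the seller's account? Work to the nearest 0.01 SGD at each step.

Seller's account: SGD 333958.75

FOB: the seller bears costs until goods are on board at the origin port; the buyer bears freight, insurance and all costs thereafter.
Seller's account: goods 331792.72 + inland to port 1589.80 + export clearance 331.73 + origin terminal 244.50 = 333958.75
Buyer's account: freight 4631.35 + insurance 355.66 + brokerage 126.20 + duty 2901.27 + delivery 1421.28 = 9435.76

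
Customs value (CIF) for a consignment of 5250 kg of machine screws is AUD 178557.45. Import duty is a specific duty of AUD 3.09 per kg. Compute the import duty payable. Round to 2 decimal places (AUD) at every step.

Import duty = 5250 × 3.09 = 16222.50

Import duty: AUD 16222.50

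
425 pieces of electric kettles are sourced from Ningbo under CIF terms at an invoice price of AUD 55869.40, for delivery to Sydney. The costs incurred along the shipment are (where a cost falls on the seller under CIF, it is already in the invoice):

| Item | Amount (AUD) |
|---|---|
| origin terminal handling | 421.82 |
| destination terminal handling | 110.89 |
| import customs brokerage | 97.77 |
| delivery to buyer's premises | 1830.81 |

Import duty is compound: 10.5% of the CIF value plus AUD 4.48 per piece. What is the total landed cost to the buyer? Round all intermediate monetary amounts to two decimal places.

Total landed cost: AUD 65679.16

CIF: the seller pays costs through ocean freight and marine insurance to the destination port.
Already in the invoice (seller's account under CIF): origin terminal — exclude.
The CIF price already equals the CIF value: 55869.40
Ad valorem component: 55869.40 × 10.5% = 5866.29
Specific component: 425 × 4.48 = 1904.00
Import duty = 5866.29 + 1904.00 = 7770.29
Buyer bears: destination terminal 110.89 + brokerage 97.77 + delivery 1830.81 + duty 7770.29 = 9809.76
Landed cost = invoice 55869.40 + 9809.76 = 65679.16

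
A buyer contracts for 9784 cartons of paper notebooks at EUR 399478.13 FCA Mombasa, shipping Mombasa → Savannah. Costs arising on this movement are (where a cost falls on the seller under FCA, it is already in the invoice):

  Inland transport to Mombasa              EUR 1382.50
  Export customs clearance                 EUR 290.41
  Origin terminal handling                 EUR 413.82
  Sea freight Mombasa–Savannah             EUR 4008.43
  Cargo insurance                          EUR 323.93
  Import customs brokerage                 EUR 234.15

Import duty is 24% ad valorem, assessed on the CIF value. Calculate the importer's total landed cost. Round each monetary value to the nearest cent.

FCA: the seller delivers export-cleared goods to the carrier; the buyer bears costs from that point.
Already in the invoice (seller's account under FCA): inland to port, export clearance — exclude.
CIF value = FCA price + origin terminal + freight + insurance = 399478.13 + 413.82 + 4008.43 + 323.93 = 404224.31
Import duty = 404224.31 × 24% = 97013.83
Buyer bears: origin terminal 413.82 + freight 4008.43 + insurance 323.93 + brokerage 234.15 + duty 97013.83 = 101994.16
Landed cost = invoice 399478.13 + 101994.16 = 501472.29

Total landed cost: EUR 501472.29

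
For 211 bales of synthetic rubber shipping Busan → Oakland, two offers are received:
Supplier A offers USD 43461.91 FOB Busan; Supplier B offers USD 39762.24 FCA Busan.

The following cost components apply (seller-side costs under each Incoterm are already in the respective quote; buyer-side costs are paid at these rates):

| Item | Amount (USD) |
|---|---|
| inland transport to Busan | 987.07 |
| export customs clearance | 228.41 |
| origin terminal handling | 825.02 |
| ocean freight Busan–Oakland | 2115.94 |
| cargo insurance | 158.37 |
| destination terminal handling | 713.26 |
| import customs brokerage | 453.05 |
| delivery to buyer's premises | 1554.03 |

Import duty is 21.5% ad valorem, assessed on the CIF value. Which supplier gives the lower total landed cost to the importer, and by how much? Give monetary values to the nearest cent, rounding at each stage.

Supplier A (FOB):
CIF value = FOB price + freight + insurance = 43461.91 + 2115.94 + 158.37 = 45736.22
Import duty = 45736.22 × 21.5% = 9833.29
Buyer bears (A): 2115.94 + 158.37 + 713.26 + 453.05 + 1554.03 = 4994.65
Landed cost (A) = invoice 43461.91 + 4994.65 + duty 9833.29 = 58289.85
Supplier B (FCA):
CIF value = FCA price + origin terminal + freight + insurance = 39762.24 + 825.02 + 2115.94 + 158.37 = 42861.57
Import duty = 42861.57 × 21.5% = 9215.24
Buyer bears (B): 825.02 + 2115.94 + 158.37 + 713.26 + 453.05 + 1554.03 = 5819.67
Landed cost (B) = invoice 39762.24 + 5819.67 + duty 9215.24 = 54797.15
Difference = |58289.85 − 54797.15| = 3492.70

Supplier B is cheaper by USD 3492.70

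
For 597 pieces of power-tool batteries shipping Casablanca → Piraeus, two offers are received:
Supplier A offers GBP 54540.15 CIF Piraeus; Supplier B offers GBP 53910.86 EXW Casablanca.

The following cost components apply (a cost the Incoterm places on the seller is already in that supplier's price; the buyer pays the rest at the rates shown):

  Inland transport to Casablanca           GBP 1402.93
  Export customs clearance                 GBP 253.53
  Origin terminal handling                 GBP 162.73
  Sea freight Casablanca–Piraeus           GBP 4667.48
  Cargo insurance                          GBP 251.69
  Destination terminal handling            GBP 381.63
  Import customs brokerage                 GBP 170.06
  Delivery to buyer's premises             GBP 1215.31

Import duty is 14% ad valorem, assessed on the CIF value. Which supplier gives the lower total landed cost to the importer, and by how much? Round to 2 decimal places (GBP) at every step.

Supplier A is cheaper by GBP 6964.34

Supplier A (CIF):
The CIF price already equals the CIF value: 54540.15
Import duty = 54540.15 × 14% = 7635.62
Buyer bears (A): 381.63 + 170.06 + 1215.31 = 1767.00
Landed cost (A) = invoice 54540.15 + 1767.00 + duty 7635.62 = 63942.77
Supplier B (EXW):
CIF value = EXW price + inland to port + export clearance + origin terminal + freight + insurance = 53910.86 + 1402.93 + 253.53 + 162.73 + 4667.48 + 251.69 = 60649.22
Import duty = 60649.22 × 14% = 8490.89
Buyer bears (B): 1402.93 + 253.53 + 162.73 + 4667.48 + 251.69 + 381.63 + 170.06 + 1215.31 = 8505.36
Landed cost (B) = invoice 53910.86 + 8505.36 + duty 8490.89 = 70907.11
Difference = |63942.77 − 70907.11| = 6964.34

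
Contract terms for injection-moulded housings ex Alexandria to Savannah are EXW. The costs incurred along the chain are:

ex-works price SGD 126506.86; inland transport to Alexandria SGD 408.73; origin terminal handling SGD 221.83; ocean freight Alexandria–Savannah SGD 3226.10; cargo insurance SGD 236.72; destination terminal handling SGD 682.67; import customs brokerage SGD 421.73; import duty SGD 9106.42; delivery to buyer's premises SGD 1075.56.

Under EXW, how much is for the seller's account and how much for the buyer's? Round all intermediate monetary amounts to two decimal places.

Seller: SGD 126506.86; buyer: SGD 15379.76

EXW: the seller makes goods available at their premises; the buyer bears all onward costs.
Seller's account: goods 126506.86 = 126506.86
Buyer's account: inland to port 408.73 + origin terminal 221.83 + freight 3226.10 + insurance 236.72 + destination terminal 682.67 + brokerage 421.73 + duty 9106.42 + delivery 1075.56 = 15379.76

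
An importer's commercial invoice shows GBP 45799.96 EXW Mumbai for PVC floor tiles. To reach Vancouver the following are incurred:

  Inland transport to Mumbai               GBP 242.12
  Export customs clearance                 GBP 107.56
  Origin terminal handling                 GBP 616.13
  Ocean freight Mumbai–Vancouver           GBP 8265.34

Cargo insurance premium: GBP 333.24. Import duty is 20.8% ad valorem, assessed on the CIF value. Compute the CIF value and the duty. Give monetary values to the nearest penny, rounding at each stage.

CIF = EXW price + pre-shipment costs + freight + insurance
CIF = 45799.96 + 242.12 + 107.56 + 616.13 + 8265.34 + 333.24 = 55364.35
Import duty = 55364.35 × 20.8% = 11515.78

CIF value: GBP 55364.35; import duty: GBP 11515.78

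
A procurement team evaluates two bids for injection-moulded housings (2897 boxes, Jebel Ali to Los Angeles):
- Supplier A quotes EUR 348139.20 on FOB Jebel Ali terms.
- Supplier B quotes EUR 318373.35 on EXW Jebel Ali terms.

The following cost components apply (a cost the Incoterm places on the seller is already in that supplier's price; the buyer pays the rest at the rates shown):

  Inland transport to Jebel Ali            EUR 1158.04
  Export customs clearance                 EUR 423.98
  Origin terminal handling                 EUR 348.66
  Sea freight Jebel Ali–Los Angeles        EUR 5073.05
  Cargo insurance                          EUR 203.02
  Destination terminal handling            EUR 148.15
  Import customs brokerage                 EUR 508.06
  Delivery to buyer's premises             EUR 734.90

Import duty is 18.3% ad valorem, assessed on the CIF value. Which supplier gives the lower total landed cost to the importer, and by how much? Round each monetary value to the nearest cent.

Supplier A (FOB):
CIF value = FOB price + freight + insurance = 348139.20 + 5073.05 + 203.02 = 353415.27
Import duty = 353415.27 × 18.3% = 64674.99
Buyer bears (A): 5073.05 + 203.02 + 148.15 + 508.06 + 734.90 = 6667.18
Landed cost (A) = invoice 348139.20 + 6667.18 + duty 64674.99 = 419481.37
Supplier B (EXW):
CIF value = EXW price + inland to port + export clearance + origin terminal + freight + insurance = 318373.35 + 1158.04 + 423.98 + 348.66 + 5073.05 + 203.02 = 325580.10
Import duty = 325580.10 × 18.3% = 59581.16
Buyer bears (B): 1158.04 + 423.98 + 348.66 + 5073.05 + 203.02 + 148.15 + 508.06 + 734.90 = 8597.86
Landed cost (B) = invoice 318373.35 + 8597.86 + duty 59581.16 = 386552.37
Difference = |419481.37 − 386552.37| = 32929.00

Supplier B is cheaper by EUR 32929.00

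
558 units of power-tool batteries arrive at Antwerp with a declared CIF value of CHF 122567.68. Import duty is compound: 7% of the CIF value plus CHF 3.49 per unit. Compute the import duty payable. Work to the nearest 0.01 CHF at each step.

Ad valorem component: 122567.68 × 7% = 8579.74
Specific component: 558 × 3.49 = 1947.42
Import duty = 8579.74 + 1947.42 = 10527.16

Import duty: CHF 10527.16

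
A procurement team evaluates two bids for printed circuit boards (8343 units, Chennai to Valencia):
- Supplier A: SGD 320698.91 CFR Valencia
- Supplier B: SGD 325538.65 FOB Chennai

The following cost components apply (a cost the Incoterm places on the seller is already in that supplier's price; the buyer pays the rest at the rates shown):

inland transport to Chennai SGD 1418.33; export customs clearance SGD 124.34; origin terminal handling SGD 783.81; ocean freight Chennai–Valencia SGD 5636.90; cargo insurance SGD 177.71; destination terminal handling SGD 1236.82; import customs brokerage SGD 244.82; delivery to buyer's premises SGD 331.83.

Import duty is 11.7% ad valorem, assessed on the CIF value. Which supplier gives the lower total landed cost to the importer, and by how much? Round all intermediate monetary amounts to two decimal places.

Supplier A (CFR):
CIF value = CFR price + insurance = 320698.91 + 177.71 = 320876.62
Import duty = 320876.62 × 11.7% = 37542.56
Buyer bears (A): 177.71 + 1236.82 + 244.82 + 331.83 = 1991.18
Landed cost (A) = invoice 320698.91 + 1991.18 + duty 37542.56 = 360232.65
Supplier B (FOB):
CIF value = FOB price + freight + insurance = 325538.65 + 5636.90 + 177.71 = 331353.26
Import duty = 331353.26 × 11.7% = 38768.33
Buyer bears (B): 5636.90 + 177.71 + 1236.82 + 244.82 + 331.83 = 7628.08
Landed cost (B) = invoice 325538.65 + 7628.08 + duty 38768.33 = 371935.06
Difference = |360232.65 − 371935.06| = 11702.41

Supplier A is cheaper by SGD 11702.41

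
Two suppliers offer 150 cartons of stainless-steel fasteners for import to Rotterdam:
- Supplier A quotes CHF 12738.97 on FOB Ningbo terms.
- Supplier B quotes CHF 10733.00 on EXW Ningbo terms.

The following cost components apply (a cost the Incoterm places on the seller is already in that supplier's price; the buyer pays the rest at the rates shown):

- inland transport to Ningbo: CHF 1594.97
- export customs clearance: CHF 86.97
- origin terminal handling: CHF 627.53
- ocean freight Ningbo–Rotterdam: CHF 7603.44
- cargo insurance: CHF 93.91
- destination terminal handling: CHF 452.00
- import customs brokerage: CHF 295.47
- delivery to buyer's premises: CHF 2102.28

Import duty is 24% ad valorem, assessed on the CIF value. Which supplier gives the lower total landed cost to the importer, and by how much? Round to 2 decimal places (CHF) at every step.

Supplier A (FOB):
CIF value = FOB price + freight + insurance = 12738.97 + 7603.44 + 93.91 = 20436.32
Import duty = 20436.32 × 24% = 4904.72
Buyer bears (A): 7603.44 + 93.91 + 452.00 + 295.47 + 2102.28 = 10547.10
Landed cost (A) = invoice 12738.97 + 10547.10 + duty 4904.72 = 28190.79
Supplier B (EXW):
CIF value = EXW price + inland to port + export clearance + origin terminal + freight + insurance = 10733.00 + 1594.97 + 86.97 + 627.53 + 7603.44 + 93.91 = 20739.82
Import duty = 20739.82 × 24% = 4977.56
Buyer bears (B): 1594.97 + 86.97 + 627.53 + 7603.44 + 93.91 + 452.00 + 295.47 + 2102.28 = 12856.57
Landed cost (B) = invoice 10733.00 + 12856.57 + duty 4977.56 = 28567.13
Difference = |28190.79 − 28567.13| = 376.34

Supplier A is cheaper by CHF 376.34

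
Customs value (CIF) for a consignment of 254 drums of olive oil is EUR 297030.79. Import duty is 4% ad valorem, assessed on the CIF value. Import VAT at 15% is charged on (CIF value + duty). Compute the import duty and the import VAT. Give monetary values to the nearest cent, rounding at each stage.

Import duty = 297030.79 × 4% = 11881.23
VAT base = CIF + duty = 297030.79 + 11881.23 = 308912.02
Import VAT = 308912.02 × 15% = 46336.80

Import duty: EUR 11881.23; import VAT: EUR 46336.80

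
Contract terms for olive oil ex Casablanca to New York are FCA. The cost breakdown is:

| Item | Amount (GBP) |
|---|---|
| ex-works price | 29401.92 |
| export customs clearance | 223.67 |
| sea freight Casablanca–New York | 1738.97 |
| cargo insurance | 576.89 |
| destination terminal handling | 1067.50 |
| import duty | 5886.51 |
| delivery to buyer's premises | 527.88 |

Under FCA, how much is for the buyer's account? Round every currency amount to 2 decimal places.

Buyer's account: GBP 9797.75

FCA: the seller delivers export-cleared goods to the carrier; the buyer bears costs from that point.
Seller's account: goods 29401.92 + export clearance 223.67 = 29625.59
Buyer's account: freight 1738.97 + insurance 576.89 + destination terminal 1067.50 + duty 5886.51 + delivery 527.88 = 9797.75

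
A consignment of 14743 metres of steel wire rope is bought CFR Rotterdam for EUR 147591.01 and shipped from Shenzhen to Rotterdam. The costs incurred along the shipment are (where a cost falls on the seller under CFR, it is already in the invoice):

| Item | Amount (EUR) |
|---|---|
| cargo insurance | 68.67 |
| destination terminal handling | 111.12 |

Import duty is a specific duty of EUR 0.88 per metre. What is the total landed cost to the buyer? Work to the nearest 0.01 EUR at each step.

Total landed cost: EUR 160744.64

CFR: the seller pays costs through ocean freight to the destination port, but not insurance.
CIF value = CFR price + insurance = 147591.01 + 68.67 = 147659.68
Import duty = 14743 × 0.88 = 12973.84
Buyer bears: insurance 68.67 + destination terminal 111.12 + duty 12973.84 = 13153.63
Landed cost = invoice 147591.01 + 13153.63 = 160744.64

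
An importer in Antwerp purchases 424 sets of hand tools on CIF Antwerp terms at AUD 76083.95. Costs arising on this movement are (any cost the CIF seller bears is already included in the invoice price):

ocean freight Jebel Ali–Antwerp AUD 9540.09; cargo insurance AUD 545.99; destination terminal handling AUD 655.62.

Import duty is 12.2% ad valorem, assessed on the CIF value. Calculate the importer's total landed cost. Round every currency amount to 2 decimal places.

CIF: the seller pays costs through ocean freight and marine insurance to the destination port.
Already in the invoice (seller's account under CIF): freight, insurance — exclude.
The CIF price already equals the CIF value: 76083.95
Import duty = 76083.95 × 12.2% = 9282.24
Buyer bears: destination terminal 655.62 + duty 9282.24 = 9937.86
Landed cost = invoice 76083.95 + 9937.86 = 86021.81

Total landed cost: AUD 86021.81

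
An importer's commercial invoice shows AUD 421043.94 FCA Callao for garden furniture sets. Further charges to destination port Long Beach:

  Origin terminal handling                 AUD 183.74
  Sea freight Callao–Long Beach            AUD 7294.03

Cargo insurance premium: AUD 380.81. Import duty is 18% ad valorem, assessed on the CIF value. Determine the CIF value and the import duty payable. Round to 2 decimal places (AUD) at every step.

CIF value: AUD 428902.52; import duty: AUD 77202.45

CIF = FCA price + pre-shipment costs + freight + insurance
CIF = 421043.94 + 183.74 + 7294.03 + 380.81 = 428902.52
Import duty = 428902.52 × 18% = 77202.45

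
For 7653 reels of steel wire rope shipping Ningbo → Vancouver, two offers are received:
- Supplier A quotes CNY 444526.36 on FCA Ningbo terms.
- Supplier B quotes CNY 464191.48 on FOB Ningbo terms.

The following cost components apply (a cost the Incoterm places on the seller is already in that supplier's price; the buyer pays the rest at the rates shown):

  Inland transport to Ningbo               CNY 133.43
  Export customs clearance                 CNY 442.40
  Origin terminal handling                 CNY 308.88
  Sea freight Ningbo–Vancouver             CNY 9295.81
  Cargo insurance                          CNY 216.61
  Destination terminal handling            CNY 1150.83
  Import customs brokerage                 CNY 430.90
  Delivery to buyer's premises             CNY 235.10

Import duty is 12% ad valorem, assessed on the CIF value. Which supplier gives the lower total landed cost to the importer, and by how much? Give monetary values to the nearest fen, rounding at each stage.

Supplier A (FCA):
CIF value = FCA price + origin terminal + freight + insurance = 444526.36 + 308.88 + 9295.81 + 216.61 = 454347.66
Import duty = 454347.66 × 12% = 54521.72
Buyer bears (A): 308.88 + 9295.81 + 216.61 + 1150.83 + 430.90 + 235.10 = 11638.13
Landed cost (A) = invoice 444526.36 + 11638.13 + duty 54521.72 = 510686.21
Supplier B (FOB):
CIF value = FOB price + freight + insurance = 464191.48 + 9295.81 + 216.61 = 473703.90
Import duty = 473703.90 × 12% = 56844.47
Buyer bears (B): 9295.81 + 216.61 + 1150.83 + 430.90 + 235.10 = 11329.25
Landed cost (B) = invoice 464191.48 + 11329.25 + duty 56844.47 = 532365.20
Difference = |510686.21 − 532365.20| = 21678.99

Supplier A is cheaper by CNY 21678.99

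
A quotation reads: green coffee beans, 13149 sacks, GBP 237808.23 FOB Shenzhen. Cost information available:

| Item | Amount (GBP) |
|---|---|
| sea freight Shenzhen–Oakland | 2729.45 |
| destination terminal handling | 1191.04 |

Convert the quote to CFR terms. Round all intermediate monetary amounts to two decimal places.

CFR price: GBP 240537.68

Not relevant to the conversion: destination terminal — on the buyer under both terms; not part of either seller's price.
From FOB to CFR, the seller additionally bears: freight.
CFR price = 237808.23 + 2729.45 = 240537.68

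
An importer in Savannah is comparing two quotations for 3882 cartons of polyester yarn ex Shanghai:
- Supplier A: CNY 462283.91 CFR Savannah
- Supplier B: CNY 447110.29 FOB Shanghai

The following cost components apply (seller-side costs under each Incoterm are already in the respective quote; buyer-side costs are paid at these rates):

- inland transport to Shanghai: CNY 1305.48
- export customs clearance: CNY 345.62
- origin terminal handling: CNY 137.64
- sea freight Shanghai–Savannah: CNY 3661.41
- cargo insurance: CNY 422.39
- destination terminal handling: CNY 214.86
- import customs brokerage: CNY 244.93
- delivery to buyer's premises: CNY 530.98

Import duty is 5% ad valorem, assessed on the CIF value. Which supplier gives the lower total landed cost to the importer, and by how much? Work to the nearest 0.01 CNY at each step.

Supplier B is cheaper by CNY 12087.83

Supplier A (CFR):
CIF value = CFR price + insurance = 462283.91 + 422.39 = 462706.30
Import duty = 462706.30 × 5% = 23135.32
Buyer bears (A): 422.39 + 214.86 + 244.93 + 530.98 = 1413.16
Landed cost (A) = invoice 462283.91 + 1413.16 + duty 23135.32 = 486832.39
Supplier B (FOB):
CIF value = FOB price + freight + insurance = 447110.29 + 3661.41 + 422.39 = 451194.09
Import duty = 451194.09 × 5% = 22559.70
Buyer bears (B): 3661.41 + 422.39 + 214.86 + 244.93 + 530.98 = 5074.57
Landed cost (B) = invoice 447110.29 + 5074.57 + duty 22559.70 = 474744.56
Difference = |486832.39 − 474744.56| = 12087.83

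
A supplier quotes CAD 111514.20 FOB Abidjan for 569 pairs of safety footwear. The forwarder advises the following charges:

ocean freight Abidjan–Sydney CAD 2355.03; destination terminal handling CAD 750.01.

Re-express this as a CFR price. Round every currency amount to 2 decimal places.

Not relevant to the conversion: destination terminal — on the buyer under both terms; not part of either seller's price.
From FOB to CFR, the seller additionally bears: freight.
CFR price = 111514.20 + 2355.03 = 113869.23

CFR price: CAD 113869.23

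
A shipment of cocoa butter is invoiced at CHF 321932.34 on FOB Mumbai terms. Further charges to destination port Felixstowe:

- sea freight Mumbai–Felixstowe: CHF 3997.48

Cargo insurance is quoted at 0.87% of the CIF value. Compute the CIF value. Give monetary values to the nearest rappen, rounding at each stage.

Let C be the CIF value. C = FOB price + freight + 0.87% × C
C − 0.87% × C = 321932.34 + 3997.48
0.9913 × C = 325929.82
C = 325929.82 / 0.9913 = 328790.30
Insurance premium = 0.87% × 328790.30 = 2860.48

CIF value: CHF 328790.30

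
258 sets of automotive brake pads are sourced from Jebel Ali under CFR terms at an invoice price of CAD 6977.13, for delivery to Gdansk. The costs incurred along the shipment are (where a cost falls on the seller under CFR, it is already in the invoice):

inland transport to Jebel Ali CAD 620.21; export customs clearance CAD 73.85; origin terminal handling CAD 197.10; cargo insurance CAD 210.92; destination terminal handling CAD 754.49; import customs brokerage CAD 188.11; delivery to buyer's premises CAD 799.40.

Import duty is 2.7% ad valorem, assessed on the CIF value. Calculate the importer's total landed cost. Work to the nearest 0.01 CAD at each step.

CFR: the seller pays costs through ocean freight to the destination port, but not insurance.
Already in the invoice (seller's account under CFR): inland to port, export clearance, origin terminal — exclude.
CIF value = CFR price + insurance = 6977.13 + 210.92 = 7188.05
Import duty = 7188.05 × 2.7% = 194.08
Buyer bears: insurance 210.92 + destination terminal 754.49 + brokerage 188.11 + delivery 799.40 + duty 194.08 = 2147.00
Landed cost = invoice 6977.13 + 2147.00 = 9124.13

Total landed cost: CAD 9124.13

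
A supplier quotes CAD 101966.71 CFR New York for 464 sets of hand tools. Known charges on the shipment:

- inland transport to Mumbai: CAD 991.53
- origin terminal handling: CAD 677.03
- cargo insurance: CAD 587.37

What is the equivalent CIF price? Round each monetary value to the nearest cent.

Not relevant to the conversion: origin terminal, inland to port — on the seller under both CFR and CIF; already in the CFR price and stays in the CIF price.
From CFR to CIF, the seller additionally bears: insurance.
CIF price = 101966.71 + 587.37 = 102554.08

CIF price: CAD 102554.08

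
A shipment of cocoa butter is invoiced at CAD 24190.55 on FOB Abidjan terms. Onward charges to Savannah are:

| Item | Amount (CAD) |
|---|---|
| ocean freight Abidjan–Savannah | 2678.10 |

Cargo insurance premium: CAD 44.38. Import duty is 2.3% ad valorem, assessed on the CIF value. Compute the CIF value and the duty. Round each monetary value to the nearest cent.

CIF = FOB price + freight + insurance
CIF = 24190.55 + 2678.10 + 44.38 = 26913.03
Import duty = 26913.03 × 2.3% = 619.00

CIF value: CAD 26913.03; import duty: CAD 619.00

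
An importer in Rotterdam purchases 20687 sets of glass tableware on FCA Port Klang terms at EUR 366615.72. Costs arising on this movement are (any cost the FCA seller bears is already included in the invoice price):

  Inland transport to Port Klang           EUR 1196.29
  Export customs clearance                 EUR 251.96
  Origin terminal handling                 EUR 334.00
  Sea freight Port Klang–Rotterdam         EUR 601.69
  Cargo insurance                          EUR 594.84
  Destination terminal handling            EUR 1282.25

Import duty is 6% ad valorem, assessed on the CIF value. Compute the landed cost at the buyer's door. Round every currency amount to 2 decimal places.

Total landed cost: EUR 391517.28

FCA: the seller delivers export-cleared goods to the carrier; the buyer bears costs from that point.
Already in the invoice (seller's account under FCA): inland to port, export clearance — exclude.
CIF value = FCA price + origin terminal + freight + insurance = 366615.72 + 334.00 + 601.69 + 594.84 = 368146.25
Import duty = 368146.25 × 6% = 22088.78
Buyer bears: origin terminal 334.00 + freight 601.69 + insurance 594.84 + destination terminal 1282.25 + duty 22088.78 = 24901.56
Landed cost = invoice 366615.72 + 24901.56 = 391517.28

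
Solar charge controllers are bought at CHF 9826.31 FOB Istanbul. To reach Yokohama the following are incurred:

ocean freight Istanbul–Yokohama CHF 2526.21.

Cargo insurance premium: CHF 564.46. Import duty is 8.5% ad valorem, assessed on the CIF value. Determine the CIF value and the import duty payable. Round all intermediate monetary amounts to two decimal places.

CIF value: CHF 12916.98; import duty: CHF 1097.94

CIF = FOB price + freight + insurance
CIF = 9826.31 + 2526.21 + 564.46 = 12916.98
Import duty = 12916.98 × 8.5% = 1097.94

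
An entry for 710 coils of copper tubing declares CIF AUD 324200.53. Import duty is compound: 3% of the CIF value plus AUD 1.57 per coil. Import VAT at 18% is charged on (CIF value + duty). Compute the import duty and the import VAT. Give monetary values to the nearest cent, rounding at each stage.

Ad valorem component: 324200.53 × 3% = 9726.02
Specific component: 710 × 1.57 = 1114.70
Import duty = 9726.02 + 1114.70 = 10840.72
VAT base = CIF + duty = 324200.53 + 10840.72 = 335041.25
Import VAT = 335041.25 × 18% = 60307.43

Import duty: AUD 10840.72; import VAT: AUD 60307.43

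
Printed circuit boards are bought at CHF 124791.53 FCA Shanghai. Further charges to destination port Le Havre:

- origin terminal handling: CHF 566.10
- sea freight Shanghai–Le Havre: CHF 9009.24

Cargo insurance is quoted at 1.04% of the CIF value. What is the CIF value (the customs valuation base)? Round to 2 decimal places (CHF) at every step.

CIF value: CHF 135778.97

Let C be the CIF value. C = FCA price + pre-shipment costs + freight + 1.04% × C
C − 1.04% × C = 124791.53 + 566.10 + 9009.24
0.9896 × C = 134366.87
C = 134366.87 / 0.9896 = 135778.97
Insurance premium = 1.04% × 135778.97 = 1412.10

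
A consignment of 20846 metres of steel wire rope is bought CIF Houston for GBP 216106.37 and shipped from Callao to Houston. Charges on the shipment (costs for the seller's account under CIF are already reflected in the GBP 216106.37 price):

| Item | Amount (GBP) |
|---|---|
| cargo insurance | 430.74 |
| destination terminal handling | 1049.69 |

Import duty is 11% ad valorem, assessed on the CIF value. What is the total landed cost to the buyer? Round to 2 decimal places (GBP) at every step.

CIF: the seller pays costs through ocean freight and marine insurance to the destination port.
Already in the invoice (seller's account under CIF): insurance — exclude.
The CIF price already equals the CIF value: 216106.37
Import duty = 216106.37 × 11% = 23771.70
Buyer bears: destination terminal 1049.69 + duty 23771.70 = 24821.39
Landed cost = invoice 216106.37 + 24821.39 = 240927.76

Total landed cost: GBP 240927.76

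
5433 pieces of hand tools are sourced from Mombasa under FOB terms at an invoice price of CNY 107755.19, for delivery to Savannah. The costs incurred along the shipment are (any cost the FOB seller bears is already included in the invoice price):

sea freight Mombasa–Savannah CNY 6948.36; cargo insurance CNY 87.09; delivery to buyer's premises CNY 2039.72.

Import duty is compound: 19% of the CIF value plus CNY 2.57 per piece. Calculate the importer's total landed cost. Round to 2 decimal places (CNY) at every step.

FOB: the seller bears costs until goods are on board at the origin port; the buyer bears freight, insurance and all costs thereafter.
CIF value = FOB price + freight + insurance = 107755.19 + 6948.36 + 87.09 = 114790.64
Ad valorem component: 114790.64 × 19% = 21810.22
Specific component: 5433 × 2.57 = 13962.81
Import duty = 21810.22 + 13962.81 = 35773.03
Buyer bears: freight 6948.36 + insurance 87.09 + delivery 2039.72 + duty 35773.03 = 44848.20
Landed cost = invoice 107755.19 + 44848.20 = 152603.39

Total landed cost: CNY 152603.39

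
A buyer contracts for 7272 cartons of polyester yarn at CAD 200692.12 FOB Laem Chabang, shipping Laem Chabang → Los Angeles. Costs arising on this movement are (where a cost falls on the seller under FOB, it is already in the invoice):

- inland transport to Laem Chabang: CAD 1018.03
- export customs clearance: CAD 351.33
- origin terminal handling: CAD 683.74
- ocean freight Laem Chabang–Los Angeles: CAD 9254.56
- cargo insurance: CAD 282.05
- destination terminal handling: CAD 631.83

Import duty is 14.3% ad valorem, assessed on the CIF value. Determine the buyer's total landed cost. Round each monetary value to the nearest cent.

FOB: the seller bears costs until goods are on board at the origin port; the buyer bears freight, insurance and all costs thereafter.
Already in the invoice (seller's account under FOB): inland to port, export clearance, origin terminal — exclude.
CIF value = FOB price + freight + insurance = 200692.12 + 9254.56 + 282.05 = 210228.73
Import duty = 210228.73 × 14.3% = 30062.71
Buyer bears: freight 9254.56 + insurance 282.05 + destination terminal 631.83 + duty 30062.71 = 40231.15
Landed cost = invoice 200692.12 + 40231.15 = 240923.27

Total landed cost: CAD 240923.27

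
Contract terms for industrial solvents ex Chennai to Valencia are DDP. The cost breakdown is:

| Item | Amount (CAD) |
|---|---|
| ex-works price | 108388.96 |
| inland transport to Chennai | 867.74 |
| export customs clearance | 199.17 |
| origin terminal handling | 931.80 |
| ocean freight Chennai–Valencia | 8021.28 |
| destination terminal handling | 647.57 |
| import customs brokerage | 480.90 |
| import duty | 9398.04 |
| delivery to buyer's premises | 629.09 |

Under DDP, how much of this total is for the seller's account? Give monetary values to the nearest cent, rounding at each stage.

Seller's account: CAD 129564.55

DDP: the seller bears all costs including import duty.
Seller's account: goods 108388.96 + inland to port 867.74 + export clearance 199.17 + origin terminal 931.80 + freight 8021.28 + destination terminal 647.57 + brokerage 480.90 + duty 9398.04 + delivery 629.09 = 129564.55
Buyer's account: 0.00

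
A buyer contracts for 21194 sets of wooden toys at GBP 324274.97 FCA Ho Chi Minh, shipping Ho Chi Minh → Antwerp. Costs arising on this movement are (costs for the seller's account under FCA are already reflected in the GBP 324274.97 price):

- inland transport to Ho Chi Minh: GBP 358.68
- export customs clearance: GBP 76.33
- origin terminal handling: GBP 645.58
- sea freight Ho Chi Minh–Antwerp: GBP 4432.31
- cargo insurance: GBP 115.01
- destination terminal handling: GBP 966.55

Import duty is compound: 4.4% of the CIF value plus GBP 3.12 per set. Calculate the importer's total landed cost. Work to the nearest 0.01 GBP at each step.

Total landed cost: GBP 411056.29

FCA: the seller delivers export-cleared goods to the carrier; the buyer bears costs from that point.
Already in the invoice (seller's account under FCA): inland to port, export clearance — exclude.
CIF value = FCA price + origin terminal + freight + insurance = 324274.97 + 645.58 + 4432.31 + 115.01 = 329467.87
Ad valorem component: 329467.87 × 4.4% = 14496.59
Specific component: 21194 × 3.12 = 66125.28
Import duty = 14496.59 + 66125.28 = 80621.87
Buyer bears: origin terminal 645.58 + freight 4432.31 + insurance 115.01 + destination terminal 966.55 + duty 80621.87 = 86781.32
Landed cost = invoice 324274.97 + 86781.32 = 411056.29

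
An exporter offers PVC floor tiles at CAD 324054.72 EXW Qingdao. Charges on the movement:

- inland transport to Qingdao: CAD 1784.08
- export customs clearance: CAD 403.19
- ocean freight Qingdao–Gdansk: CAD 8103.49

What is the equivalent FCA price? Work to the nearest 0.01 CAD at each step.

Not relevant to the conversion: freight — on the buyer under both terms; not part of either seller's price.
From EXW to FCA, the seller additionally bears: inland to port, export clearance.
FCA price = 324054.72 + 1784.08 + 403.19 = 326241.99

FCA price: CAD 326241.99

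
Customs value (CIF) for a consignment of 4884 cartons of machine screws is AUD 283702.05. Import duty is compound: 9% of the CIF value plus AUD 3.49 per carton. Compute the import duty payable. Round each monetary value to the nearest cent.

Import duty: AUD 42578.34

Ad valorem component: 283702.05 × 9% = 25533.18
Specific component: 4884 × 3.49 = 17045.16
Import duty = 25533.18 + 17045.16 = 42578.34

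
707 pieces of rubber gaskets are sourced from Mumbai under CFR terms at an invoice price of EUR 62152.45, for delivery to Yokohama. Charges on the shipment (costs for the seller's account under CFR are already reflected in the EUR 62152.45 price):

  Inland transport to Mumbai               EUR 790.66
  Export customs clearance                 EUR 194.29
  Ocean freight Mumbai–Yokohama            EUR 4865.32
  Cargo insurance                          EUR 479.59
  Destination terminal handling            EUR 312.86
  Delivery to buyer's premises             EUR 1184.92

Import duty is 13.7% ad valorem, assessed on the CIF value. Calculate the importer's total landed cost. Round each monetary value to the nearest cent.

Total landed cost: EUR 72710.41

CFR: the seller pays costs through ocean freight to the destination port, but not insurance.
Already in the invoice (seller's account under CFR): inland to port, export clearance, freight — exclude.
CIF value = CFR price + insurance = 62152.45 + 479.59 = 62632.04
Import duty = 62632.04 × 13.7% = 8580.59
Buyer bears: insurance 479.59 + destination terminal 312.86 + delivery 1184.92 + duty 8580.59 = 10557.96
Landed cost = invoice 62152.45 + 10557.96 = 72710.41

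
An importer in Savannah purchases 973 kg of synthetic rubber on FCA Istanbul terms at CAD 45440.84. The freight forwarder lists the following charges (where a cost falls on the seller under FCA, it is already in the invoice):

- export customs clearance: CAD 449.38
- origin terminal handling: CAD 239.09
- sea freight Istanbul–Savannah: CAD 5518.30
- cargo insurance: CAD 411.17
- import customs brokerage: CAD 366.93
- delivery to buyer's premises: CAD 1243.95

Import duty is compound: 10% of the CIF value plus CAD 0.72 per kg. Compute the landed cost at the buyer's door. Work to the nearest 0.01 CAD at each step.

Total landed cost: CAD 59081.78

FCA: the seller delivers export-cleared goods to the carrier; the buyer bears costs from that point.
Already in the invoice (seller's account under FCA): export clearance — exclude.
CIF value = FCA price + origin terminal + freight + insurance = 45440.84 + 239.09 + 5518.30 + 411.17 = 51609.40
Ad valorem component: 51609.40 × 10% = 5160.94
Specific component: 973 × 0.72 = 700.56
Import duty = 5160.94 + 700.56 = 5861.50
Buyer bears: origin terminal 239.09 + freight 5518.30 + insurance 411.17 + brokerage 366.93 + delivery 1243.95 + duty 5861.50 = 13640.94
Landed cost = invoice 45440.84 + 13640.94 = 59081.78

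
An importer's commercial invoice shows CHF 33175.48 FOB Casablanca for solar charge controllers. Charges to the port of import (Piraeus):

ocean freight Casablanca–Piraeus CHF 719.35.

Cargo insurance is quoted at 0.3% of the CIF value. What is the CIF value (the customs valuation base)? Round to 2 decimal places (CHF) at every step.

Let C be the CIF value. C = FOB price + freight + 0.3% × C
C − 0.3% × C = 33175.48 + 719.35
0.997 × C = 33894.83
C = 33894.83 / 0.997 = 33996.82
Insurance premium = 0.3% × 33996.82 = 101.99

CIF value: CHF 33996.82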